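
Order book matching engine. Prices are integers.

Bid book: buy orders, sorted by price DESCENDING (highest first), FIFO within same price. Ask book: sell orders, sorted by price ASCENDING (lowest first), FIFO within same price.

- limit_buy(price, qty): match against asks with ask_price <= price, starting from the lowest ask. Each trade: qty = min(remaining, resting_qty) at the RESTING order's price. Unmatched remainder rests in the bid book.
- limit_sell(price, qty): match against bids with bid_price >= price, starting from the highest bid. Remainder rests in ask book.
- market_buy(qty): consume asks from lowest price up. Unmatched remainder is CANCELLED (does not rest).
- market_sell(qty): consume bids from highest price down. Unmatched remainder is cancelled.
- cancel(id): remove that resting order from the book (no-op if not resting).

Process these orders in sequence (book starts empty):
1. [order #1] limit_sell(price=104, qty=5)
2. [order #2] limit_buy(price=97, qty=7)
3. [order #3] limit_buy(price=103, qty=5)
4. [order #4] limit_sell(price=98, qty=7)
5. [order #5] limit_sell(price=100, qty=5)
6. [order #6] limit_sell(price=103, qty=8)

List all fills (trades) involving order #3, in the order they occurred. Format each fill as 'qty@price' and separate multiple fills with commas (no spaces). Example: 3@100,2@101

After op 1 [order #1] limit_sell(price=104, qty=5): fills=none; bids=[-] asks=[#1:5@104]
After op 2 [order #2] limit_buy(price=97, qty=7): fills=none; bids=[#2:7@97] asks=[#1:5@104]
After op 3 [order #3] limit_buy(price=103, qty=5): fills=none; bids=[#3:5@103 #2:7@97] asks=[#1:5@104]
After op 4 [order #4] limit_sell(price=98, qty=7): fills=#3x#4:5@103; bids=[#2:7@97] asks=[#4:2@98 #1:5@104]
After op 5 [order #5] limit_sell(price=100, qty=5): fills=none; bids=[#2:7@97] asks=[#4:2@98 #5:5@100 #1:5@104]
After op 6 [order #6] limit_sell(price=103, qty=8): fills=none; bids=[#2:7@97] asks=[#4:2@98 #5:5@100 #6:8@103 #1:5@104]

Answer: 5@103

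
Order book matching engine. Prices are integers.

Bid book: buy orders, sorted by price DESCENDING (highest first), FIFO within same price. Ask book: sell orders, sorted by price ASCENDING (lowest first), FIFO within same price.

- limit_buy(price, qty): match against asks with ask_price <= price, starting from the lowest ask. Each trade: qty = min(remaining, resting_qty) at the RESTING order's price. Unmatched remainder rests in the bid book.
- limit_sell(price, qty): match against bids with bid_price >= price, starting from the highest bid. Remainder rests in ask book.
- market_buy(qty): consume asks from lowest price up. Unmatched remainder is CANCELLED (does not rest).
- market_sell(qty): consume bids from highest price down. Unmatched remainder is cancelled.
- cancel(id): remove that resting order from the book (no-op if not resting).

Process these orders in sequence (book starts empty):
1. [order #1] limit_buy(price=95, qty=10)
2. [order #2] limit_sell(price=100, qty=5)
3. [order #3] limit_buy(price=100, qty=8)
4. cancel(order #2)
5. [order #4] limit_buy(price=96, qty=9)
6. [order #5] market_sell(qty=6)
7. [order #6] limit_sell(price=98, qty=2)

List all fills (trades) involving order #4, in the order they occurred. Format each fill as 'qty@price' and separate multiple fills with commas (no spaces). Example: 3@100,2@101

Answer: 3@96

Derivation:
After op 1 [order #1] limit_buy(price=95, qty=10): fills=none; bids=[#1:10@95] asks=[-]
After op 2 [order #2] limit_sell(price=100, qty=5): fills=none; bids=[#1:10@95] asks=[#2:5@100]
After op 3 [order #3] limit_buy(price=100, qty=8): fills=#3x#2:5@100; bids=[#3:3@100 #1:10@95] asks=[-]
After op 4 cancel(order #2): fills=none; bids=[#3:3@100 #1:10@95] asks=[-]
After op 5 [order #4] limit_buy(price=96, qty=9): fills=none; bids=[#3:3@100 #4:9@96 #1:10@95] asks=[-]
After op 6 [order #5] market_sell(qty=6): fills=#3x#5:3@100 #4x#5:3@96; bids=[#4:6@96 #1:10@95] asks=[-]
After op 7 [order #6] limit_sell(price=98, qty=2): fills=none; bids=[#4:6@96 #1:10@95] asks=[#6:2@98]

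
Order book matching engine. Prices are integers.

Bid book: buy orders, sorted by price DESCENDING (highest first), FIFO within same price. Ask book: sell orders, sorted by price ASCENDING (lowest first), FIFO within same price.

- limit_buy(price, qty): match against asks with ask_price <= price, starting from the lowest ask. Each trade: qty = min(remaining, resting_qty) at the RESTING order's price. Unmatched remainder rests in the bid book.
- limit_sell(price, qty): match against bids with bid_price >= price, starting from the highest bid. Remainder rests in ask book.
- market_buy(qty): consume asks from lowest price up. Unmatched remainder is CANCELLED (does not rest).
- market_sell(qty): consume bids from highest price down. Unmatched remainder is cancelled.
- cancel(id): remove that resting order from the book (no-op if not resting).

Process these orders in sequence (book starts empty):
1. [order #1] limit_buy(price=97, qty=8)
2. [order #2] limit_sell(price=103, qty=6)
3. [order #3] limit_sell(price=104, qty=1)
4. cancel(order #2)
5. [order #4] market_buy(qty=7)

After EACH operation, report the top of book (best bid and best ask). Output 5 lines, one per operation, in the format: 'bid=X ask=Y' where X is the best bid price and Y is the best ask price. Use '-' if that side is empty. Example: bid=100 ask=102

After op 1 [order #1] limit_buy(price=97, qty=8): fills=none; bids=[#1:8@97] asks=[-]
After op 2 [order #2] limit_sell(price=103, qty=6): fills=none; bids=[#1:8@97] asks=[#2:6@103]
After op 3 [order #3] limit_sell(price=104, qty=1): fills=none; bids=[#1:8@97] asks=[#2:6@103 #3:1@104]
After op 4 cancel(order #2): fills=none; bids=[#1:8@97] asks=[#3:1@104]
After op 5 [order #4] market_buy(qty=7): fills=#4x#3:1@104; bids=[#1:8@97] asks=[-]

Answer: bid=97 ask=-
bid=97 ask=103
bid=97 ask=103
bid=97 ask=104
bid=97 ask=-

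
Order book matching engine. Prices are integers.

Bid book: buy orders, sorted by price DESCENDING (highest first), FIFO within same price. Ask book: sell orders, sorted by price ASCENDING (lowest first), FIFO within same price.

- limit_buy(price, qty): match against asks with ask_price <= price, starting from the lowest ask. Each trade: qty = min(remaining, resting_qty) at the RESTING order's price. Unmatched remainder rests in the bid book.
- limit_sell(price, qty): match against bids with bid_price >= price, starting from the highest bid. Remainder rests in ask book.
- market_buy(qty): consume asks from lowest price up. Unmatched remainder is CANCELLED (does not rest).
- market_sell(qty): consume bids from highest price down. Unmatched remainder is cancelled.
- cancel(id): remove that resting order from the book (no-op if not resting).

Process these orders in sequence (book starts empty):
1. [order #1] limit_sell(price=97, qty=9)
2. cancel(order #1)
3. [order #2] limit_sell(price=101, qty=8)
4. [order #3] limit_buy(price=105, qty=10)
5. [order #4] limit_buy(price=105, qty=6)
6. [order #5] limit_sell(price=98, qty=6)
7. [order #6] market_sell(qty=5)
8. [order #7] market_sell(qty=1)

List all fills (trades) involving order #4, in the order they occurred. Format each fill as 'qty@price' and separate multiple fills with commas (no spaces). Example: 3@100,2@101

After op 1 [order #1] limit_sell(price=97, qty=9): fills=none; bids=[-] asks=[#1:9@97]
After op 2 cancel(order #1): fills=none; bids=[-] asks=[-]
After op 3 [order #2] limit_sell(price=101, qty=8): fills=none; bids=[-] asks=[#2:8@101]
After op 4 [order #3] limit_buy(price=105, qty=10): fills=#3x#2:8@101; bids=[#3:2@105] asks=[-]
After op 5 [order #4] limit_buy(price=105, qty=6): fills=none; bids=[#3:2@105 #4:6@105] asks=[-]
After op 6 [order #5] limit_sell(price=98, qty=6): fills=#3x#5:2@105 #4x#5:4@105; bids=[#4:2@105] asks=[-]
After op 7 [order #6] market_sell(qty=5): fills=#4x#6:2@105; bids=[-] asks=[-]
After op 8 [order #7] market_sell(qty=1): fills=none; bids=[-] asks=[-]

Answer: 4@105,2@105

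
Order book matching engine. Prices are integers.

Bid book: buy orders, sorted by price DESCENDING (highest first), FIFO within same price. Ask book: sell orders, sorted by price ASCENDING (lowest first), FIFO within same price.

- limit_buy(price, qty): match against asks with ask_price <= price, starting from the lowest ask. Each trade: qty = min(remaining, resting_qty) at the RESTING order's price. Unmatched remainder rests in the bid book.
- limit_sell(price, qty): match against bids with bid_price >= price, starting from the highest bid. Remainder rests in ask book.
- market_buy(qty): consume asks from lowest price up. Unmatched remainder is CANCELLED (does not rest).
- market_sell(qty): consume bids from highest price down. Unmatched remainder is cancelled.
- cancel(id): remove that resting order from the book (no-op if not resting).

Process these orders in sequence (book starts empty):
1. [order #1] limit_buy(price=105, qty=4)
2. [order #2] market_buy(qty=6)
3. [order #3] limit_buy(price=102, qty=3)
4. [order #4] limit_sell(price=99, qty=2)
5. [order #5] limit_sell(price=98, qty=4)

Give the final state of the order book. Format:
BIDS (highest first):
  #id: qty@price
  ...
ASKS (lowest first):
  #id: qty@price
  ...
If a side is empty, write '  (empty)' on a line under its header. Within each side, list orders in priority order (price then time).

After op 1 [order #1] limit_buy(price=105, qty=4): fills=none; bids=[#1:4@105] asks=[-]
After op 2 [order #2] market_buy(qty=6): fills=none; bids=[#1:4@105] asks=[-]
After op 3 [order #3] limit_buy(price=102, qty=3): fills=none; bids=[#1:4@105 #3:3@102] asks=[-]
After op 4 [order #4] limit_sell(price=99, qty=2): fills=#1x#4:2@105; bids=[#1:2@105 #3:3@102] asks=[-]
After op 5 [order #5] limit_sell(price=98, qty=4): fills=#1x#5:2@105 #3x#5:2@102; bids=[#3:1@102] asks=[-]

Answer: BIDS (highest first):
  #3: 1@102
ASKS (lowest first):
  (empty)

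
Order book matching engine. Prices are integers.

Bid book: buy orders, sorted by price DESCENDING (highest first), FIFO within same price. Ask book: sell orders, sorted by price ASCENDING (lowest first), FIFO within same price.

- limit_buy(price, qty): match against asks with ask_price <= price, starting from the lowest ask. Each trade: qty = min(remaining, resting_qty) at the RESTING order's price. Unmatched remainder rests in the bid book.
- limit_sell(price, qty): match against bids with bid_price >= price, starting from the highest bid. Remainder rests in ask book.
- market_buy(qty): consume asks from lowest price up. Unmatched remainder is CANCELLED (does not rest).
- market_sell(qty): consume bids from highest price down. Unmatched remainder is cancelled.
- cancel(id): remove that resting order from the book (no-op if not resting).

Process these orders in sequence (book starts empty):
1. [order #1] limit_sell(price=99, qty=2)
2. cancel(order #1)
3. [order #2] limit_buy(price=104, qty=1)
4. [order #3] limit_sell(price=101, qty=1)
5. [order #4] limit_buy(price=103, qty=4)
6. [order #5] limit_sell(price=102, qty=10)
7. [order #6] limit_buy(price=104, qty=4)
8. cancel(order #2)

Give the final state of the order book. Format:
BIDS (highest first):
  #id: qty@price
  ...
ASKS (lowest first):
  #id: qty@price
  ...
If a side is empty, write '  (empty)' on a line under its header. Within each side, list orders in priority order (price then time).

Answer: BIDS (highest first):
  (empty)
ASKS (lowest first):
  #5: 2@102

Derivation:
After op 1 [order #1] limit_sell(price=99, qty=2): fills=none; bids=[-] asks=[#1:2@99]
After op 2 cancel(order #1): fills=none; bids=[-] asks=[-]
After op 3 [order #2] limit_buy(price=104, qty=1): fills=none; bids=[#2:1@104] asks=[-]
After op 4 [order #3] limit_sell(price=101, qty=1): fills=#2x#3:1@104; bids=[-] asks=[-]
After op 5 [order #4] limit_buy(price=103, qty=4): fills=none; bids=[#4:4@103] asks=[-]
After op 6 [order #5] limit_sell(price=102, qty=10): fills=#4x#5:4@103; bids=[-] asks=[#5:6@102]
After op 7 [order #6] limit_buy(price=104, qty=4): fills=#6x#5:4@102; bids=[-] asks=[#5:2@102]
After op 8 cancel(order #2): fills=none; bids=[-] asks=[#5:2@102]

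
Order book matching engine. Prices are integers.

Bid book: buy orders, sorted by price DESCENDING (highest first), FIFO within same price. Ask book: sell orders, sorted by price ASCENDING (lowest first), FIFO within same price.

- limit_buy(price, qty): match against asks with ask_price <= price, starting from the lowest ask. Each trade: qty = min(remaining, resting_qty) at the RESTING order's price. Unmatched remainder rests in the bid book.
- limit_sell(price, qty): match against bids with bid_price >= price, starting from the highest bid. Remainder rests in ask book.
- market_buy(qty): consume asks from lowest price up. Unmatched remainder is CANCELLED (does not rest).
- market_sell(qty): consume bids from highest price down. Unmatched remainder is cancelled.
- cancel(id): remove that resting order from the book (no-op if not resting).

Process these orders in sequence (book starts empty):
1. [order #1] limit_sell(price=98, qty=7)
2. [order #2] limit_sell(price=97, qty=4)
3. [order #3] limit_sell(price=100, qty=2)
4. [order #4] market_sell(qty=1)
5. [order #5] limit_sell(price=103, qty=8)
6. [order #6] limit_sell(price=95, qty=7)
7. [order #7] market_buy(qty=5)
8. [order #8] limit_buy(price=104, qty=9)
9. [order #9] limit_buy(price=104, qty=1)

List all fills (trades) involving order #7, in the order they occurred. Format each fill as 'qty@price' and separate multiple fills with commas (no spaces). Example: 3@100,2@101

After op 1 [order #1] limit_sell(price=98, qty=7): fills=none; bids=[-] asks=[#1:7@98]
After op 2 [order #2] limit_sell(price=97, qty=4): fills=none; bids=[-] asks=[#2:4@97 #1:7@98]
After op 3 [order #3] limit_sell(price=100, qty=2): fills=none; bids=[-] asks=[#2:4@97 #1:7@98 #3:2@100]
After op 4 [order #4] market_sell(qty=1): fills=none; bids=[-] asks=[#2:4@97 #1:7@98 #3:2@100]
After op 5 [order #5] limit_sell(price=103, qty=8): fills=none; bids=[-] asks=[#2:4@97 #1:7@98 #3:2@100 #5:8@103]
After op 6 [order #6] limit_sell(price=95, qty=7): fills=none; bids=[-] asks=[#6:7@95 #2:4@97 #1:7@98 #3:2@100 #5:8@103]
After op 7 [order #7] market_buy(qty=5): fills=#7x#6:5@95; bids=[-] asks=[#6:2@95 #2:4@97 #1:7@98 #3:2@100 #5:8@103]
After op 8 [order #8] limit_buy(price=104, qty=9): fills=#8x#6:2@95 #8x#2:4@97 #8x#1:3@98; bids=[-] asks=[#1:4@98 #3:2@100 #5:8@103]
After op 9 [order #9] limit_buy(price=104, qty=1): fills=#9x#1:1@98; bids=[-] asks=[#1:3@98 #3:2@100 #5:8@103]

Answer: 5@95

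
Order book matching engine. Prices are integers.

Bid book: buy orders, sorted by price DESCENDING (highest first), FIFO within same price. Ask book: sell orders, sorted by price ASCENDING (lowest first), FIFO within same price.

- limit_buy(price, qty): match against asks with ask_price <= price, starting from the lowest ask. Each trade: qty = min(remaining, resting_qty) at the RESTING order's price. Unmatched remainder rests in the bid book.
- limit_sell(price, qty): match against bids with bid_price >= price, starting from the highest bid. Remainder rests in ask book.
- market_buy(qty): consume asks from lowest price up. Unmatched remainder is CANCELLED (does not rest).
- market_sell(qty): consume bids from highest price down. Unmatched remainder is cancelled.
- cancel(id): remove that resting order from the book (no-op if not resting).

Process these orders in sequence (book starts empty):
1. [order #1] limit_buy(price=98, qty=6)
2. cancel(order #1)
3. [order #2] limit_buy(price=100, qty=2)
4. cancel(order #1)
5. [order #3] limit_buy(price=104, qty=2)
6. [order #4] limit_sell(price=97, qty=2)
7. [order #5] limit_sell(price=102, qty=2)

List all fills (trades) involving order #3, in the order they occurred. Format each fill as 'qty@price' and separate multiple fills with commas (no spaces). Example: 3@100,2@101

After op 1 [order #1] limit_buy(price=98, qty=6): fills=none; bids=[#1:6@98] asks=[-]
After op 2 cancel(order #1): fills=none; bids=[-] asks=[-]
After op 3 [order #2] limit_buy(price=100, qty=2): fills=none; bids=[#2:2@100] asks=[-]
After op 4 cancel(order #1): fills=none; bids=[#2:2@100] asks=[-]
After op 5 [order #3] limit_buy(price=104, qty=2): fills=none; bids=[#3:2@104 #2:2@100] asks=[-]
After op 6 [order #4] limit_sell(price=97, qty=2): fills=#3x#4:2@104; bids=[#2:2@100] asks=[-]
After op 7 [order #5] limit_sell(price=102, qty=2): fills=none; bids=[#2:2@100] asks=[#5:2@102]

Answer: 2@104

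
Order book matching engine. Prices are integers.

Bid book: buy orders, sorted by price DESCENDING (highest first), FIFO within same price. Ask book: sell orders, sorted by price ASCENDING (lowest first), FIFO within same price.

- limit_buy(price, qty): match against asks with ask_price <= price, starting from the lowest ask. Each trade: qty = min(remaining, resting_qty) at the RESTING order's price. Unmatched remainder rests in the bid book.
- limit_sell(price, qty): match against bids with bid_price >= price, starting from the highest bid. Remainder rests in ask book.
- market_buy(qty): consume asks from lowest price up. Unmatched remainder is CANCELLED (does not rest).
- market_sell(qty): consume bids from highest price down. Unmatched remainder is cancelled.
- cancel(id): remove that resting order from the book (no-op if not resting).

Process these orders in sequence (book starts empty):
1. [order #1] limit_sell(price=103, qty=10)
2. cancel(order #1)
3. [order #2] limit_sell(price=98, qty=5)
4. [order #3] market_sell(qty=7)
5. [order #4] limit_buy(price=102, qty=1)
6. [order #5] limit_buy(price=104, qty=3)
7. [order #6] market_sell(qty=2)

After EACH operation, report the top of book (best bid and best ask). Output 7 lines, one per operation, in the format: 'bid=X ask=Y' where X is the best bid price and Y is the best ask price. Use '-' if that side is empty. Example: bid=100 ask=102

After op 1 [order #1] limit_sell(price=103, qty=10): fills=none; bids=[-] asks=[#1:10@103]
After op 2 cancel(order #1): fills=none; bids=[-] asks=[-]
After op 3 [order #2] limit_sell(price=98, qty=5): fills=none; bids=[-] asks=[#2:5@98]
After op 4 [order #3] market_sell(qty=7): fills=none; bids=[-] asks=[#2:5@98]
After op 5 [order #4] limit_buy(price=102, qty=1): fills=#4x#2:1@98; bids=[-] asks=[#2:4@98]
After op 6 [order #5] limit_buy(price=104, qty=3): fills=#5x#2:3@98; bids=[-] asks=[#2:1@98]
After op 7 [order #6] market_sell(qty=2): fills=none; bids=[-] asks=[#2:1@98]

Answer: bid=- ask=103
bid=- ask=-
bid=- ask=98
bid=- ask=98
bid=- ask=98
bid=- ask=98
bid=- ask=98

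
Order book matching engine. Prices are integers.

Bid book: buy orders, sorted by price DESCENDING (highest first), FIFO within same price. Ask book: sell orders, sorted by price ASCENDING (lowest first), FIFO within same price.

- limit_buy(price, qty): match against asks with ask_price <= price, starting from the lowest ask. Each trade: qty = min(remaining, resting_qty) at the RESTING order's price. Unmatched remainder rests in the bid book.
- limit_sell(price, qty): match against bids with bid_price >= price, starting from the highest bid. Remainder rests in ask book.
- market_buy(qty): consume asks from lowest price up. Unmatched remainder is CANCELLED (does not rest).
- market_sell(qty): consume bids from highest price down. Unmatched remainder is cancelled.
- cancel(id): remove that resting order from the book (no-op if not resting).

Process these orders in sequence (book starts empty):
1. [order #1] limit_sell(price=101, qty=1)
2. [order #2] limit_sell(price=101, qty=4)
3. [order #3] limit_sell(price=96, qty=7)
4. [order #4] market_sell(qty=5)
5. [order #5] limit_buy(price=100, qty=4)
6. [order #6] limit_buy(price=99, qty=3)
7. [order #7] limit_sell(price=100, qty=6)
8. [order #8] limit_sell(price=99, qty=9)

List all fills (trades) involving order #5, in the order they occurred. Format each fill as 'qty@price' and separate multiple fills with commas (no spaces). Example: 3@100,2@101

After op 1 [order #1] limit_sell(price=101, qty=1): fills=none; bids=[-] asks=[#1:1@101]
After op 2 [order #2] limit_sell(price=101, qty=4): fills=none; bids=[-] asks=[#1:1@101 #2:4@101]
After op 3 [order #3] limit_sell(price=96, qty=7): fills=none; bids=[-] asks=[#3:7@96 #1:1@101 #2:4@101]
After op 4 [order #4] market_sell(qty=5): fills=none; bids=[-] asks=[#3:7@96 #1:1@101 #2:4@101]
After op 5 [order #5] limit_buy(price=100, qty=4): fills=#5x#3:4@96; bids=[-] asks=[#3:3@96 #1:1@101 #2:4@101]
After op 6 [order #6] limit_buy(price=99, qty=3): fills=#6x#3:3@96; bids=[-] asks=[#1:1@101 #2:4@101]
After op 7 [order #7] limit_sell(price=100, qty=6): fills=none; bids=[-] asks=[#7:6@100 #1:1@101 #2:4@101]
After op 8 [order #8] limit_sell(price=99, qty=9): fills=none; bids=[-] asks=[#8:9@99 #7:6@100 #1:1@101 #2:4@101]

Answer: 4@96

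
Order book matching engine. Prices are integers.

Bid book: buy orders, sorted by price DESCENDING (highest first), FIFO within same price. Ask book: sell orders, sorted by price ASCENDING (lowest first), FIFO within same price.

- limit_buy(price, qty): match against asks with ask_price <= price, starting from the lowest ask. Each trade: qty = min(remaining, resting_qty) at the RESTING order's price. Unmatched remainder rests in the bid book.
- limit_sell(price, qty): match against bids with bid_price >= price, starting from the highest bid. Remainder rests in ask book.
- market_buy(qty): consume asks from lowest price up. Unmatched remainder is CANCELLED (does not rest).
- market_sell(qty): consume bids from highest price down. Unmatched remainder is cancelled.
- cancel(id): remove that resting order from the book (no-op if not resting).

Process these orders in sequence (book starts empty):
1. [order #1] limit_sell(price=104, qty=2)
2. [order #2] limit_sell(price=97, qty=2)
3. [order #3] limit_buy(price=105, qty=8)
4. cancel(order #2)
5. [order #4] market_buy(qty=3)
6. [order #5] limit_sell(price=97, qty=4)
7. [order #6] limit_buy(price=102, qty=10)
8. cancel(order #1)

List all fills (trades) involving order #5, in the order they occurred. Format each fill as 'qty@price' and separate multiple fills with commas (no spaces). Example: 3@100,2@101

Answer: 4@105

Derivation:
After op 1 [order #1] limit_sell(price=104, qty=2): fills=none; bids=[-] asks=[#1:2@104]
After op 2 [order #2] limit_sell(price=97, qty=2): fills=none; bids=[-] asks=[#2:2@97 #1:2@104]
After op 3 [order #3] limit_buy(price=105, qty=8): fills=#3x#2:2@97 #3x#1:2@104; bids=[#3:4@105] asks=[-]
After op 4 cancel(order #2): fills=none; bids=[#3:4@105] asks=[-]
After op 5 [order #4] market_buy(qty=3): fills=none; bids=[#3:4@105] asks=[-]
After op 6 [order #5] limit_sell(price=97, qty=4): fills=#3x#5:4@105; bids=[-] asks=[-]
After op 7 [order #6] limit_buy(price=102, qty=10): fills=none; bids=[#6:10@102] asks=[-]
After op 8 cancel(order #1): fills=none; bids=[#6:10@102] asks=[-]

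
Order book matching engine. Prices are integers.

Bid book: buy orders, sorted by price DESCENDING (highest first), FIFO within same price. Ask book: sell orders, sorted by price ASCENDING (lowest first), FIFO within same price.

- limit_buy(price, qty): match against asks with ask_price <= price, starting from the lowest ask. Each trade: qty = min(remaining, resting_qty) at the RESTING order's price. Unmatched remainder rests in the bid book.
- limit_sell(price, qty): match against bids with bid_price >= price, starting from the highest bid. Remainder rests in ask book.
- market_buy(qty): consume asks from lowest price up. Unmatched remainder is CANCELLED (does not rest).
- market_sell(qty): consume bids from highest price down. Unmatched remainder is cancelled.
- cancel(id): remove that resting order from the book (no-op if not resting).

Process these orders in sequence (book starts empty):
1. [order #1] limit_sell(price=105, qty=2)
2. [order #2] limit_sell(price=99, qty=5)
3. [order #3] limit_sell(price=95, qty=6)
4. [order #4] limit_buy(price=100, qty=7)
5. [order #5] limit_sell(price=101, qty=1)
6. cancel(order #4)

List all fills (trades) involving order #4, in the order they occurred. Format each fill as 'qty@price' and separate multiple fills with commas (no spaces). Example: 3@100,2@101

After op 1 [order #1] limit_sell(price=105, qty=2): fills=none; bids=[-] asks=[#1:2@105]
After op 2 [order #2] limit_sell(price=99, qty=5): fills=none; bids=[-] asks=[#2:5@99 #1:2@105]
After op 3 [order #3] limit_sell(price=95, qty=6): fills=none; bids=[-] asks=[#3:6@95 #2:5@99 #1:2@105]
After op 4 [order #4] limit_buy(price=100, qty=7): fills=#4x#3:6@95 #4x#2:1@99; bids=[-] asks=[#2:4@99 #1:2@105]
After op 5 [order #5] limit_sell(price=101, qty=1): fills=none; bids=[-] asks=[#2:4@99 #5:1@101 #1:2@105]
After op 6 cancel(order #4): fills=none; bids=[-] asks=[#2:4@99 #5:1@101 #1:2@105]

Answer: 6@95,1@99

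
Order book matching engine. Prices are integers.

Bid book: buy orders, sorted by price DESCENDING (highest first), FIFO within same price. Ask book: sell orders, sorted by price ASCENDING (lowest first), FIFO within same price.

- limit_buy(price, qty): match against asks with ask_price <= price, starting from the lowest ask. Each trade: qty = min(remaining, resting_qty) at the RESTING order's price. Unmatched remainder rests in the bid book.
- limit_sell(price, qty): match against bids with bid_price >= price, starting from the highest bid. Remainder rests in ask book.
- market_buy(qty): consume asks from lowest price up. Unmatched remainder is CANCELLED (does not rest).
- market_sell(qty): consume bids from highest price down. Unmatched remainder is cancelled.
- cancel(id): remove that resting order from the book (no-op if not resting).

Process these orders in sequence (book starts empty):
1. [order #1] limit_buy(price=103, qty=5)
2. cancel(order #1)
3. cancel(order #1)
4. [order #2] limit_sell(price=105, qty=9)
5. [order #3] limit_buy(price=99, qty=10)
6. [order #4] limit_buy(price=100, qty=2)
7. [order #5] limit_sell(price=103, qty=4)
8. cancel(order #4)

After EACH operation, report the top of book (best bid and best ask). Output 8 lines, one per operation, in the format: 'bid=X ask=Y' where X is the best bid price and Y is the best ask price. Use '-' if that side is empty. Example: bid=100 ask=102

Answer: bid=103 ask=-
bid=- ask=-
bid=- ask=-
bid=- ask=105
bid=99 ask=105
bid=100 ask=105
bid=100 ask=103
bid=99 ask=103

Derivation:
After op 1 [order #1] limit_buy(price=103, qty=5): fills=none; bids=[#1:5@103] asks=[-]
After op 2 cancel(order #1): fills=none; bids=[-] asks=[-]
After op 3 cancel(order #1): fills=none; bids=[-] asks=[-]
After op 4 [order #2] limit_sell(price=105, qty=9): fills=none; bids=[-] asks=[#2:9@105]
After op 5 [order #3] limit_buy(price=99, qty=10): fills=none; bids=[#3:10@99] asks=[#2:9@105]
After op 6 [order #4] limit_buy(price=100, qty=2): fills=none; bids=[#4:2@100 #3:10@99] asks=[#2:9@105]
After op 7 [order #5] limit_sell(price=103, qty=4): fills=none; bids=[#4:2@100 #3:10@99] asks=[#5:4@103 #2:9@105]
After op 8 cancel(order #4): fills=none; bids=[#3:10@99] asks=[#5:4@103 #2:9@105]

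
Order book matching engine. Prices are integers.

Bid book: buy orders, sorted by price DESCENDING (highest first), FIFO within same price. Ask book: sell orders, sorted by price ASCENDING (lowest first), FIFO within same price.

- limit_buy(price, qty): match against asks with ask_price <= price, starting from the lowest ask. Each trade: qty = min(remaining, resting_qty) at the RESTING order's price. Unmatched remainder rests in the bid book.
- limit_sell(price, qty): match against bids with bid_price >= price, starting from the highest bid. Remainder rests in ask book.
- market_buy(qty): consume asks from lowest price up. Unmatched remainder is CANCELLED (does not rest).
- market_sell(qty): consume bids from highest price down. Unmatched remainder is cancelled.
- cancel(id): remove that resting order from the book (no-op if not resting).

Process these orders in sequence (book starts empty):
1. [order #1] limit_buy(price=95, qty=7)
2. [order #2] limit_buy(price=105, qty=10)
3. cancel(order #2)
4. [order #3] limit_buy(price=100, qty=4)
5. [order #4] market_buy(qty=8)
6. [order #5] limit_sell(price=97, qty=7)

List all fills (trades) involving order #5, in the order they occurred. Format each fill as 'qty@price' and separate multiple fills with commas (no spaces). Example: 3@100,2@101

After op 1 [order #1] limit_buy(price=95, qty=7): fills=none; bids=[#1:7@95] asks=[-]
After op 2 [order #2] limit_buy(price=105, qty=10): fills=none; bids=[#2:10@105 #1:7@95] asks=[-]
After op 3 cancel(order #2): fills=none; bids=[#1:7@95] asks=[-]
After op 4 [order #3] limit_buy(price=100, qty=4): fills=none; bids=[#3:4@100 #1:7@95] asks=[-]
After op 5 [order #4] market_buy(qty=8): fills=none; bids=[#3:4@100 #1:7@95] asks=[-]
After op 6 [order #5] limit_sell(price=97, qty=7): fills=#3x#5:4@100; bids=[#1:7@95] asks=[#5:3@97]

Answer: 4@100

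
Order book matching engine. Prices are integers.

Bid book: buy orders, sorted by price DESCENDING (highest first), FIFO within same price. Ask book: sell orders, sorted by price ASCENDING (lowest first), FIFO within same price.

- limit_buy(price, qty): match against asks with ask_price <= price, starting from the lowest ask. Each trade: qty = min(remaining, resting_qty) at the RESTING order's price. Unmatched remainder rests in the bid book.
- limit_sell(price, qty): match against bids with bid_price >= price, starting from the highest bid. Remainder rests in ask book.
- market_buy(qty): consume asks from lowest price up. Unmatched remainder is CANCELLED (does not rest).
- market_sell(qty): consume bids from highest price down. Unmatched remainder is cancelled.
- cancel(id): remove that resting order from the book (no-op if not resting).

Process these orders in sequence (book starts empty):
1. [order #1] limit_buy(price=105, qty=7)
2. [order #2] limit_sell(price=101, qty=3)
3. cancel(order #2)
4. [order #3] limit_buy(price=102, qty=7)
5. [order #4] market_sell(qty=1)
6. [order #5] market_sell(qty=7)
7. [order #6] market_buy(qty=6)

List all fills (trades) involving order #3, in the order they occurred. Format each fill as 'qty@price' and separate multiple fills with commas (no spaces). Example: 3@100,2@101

Answer: 4@102

Derivation:
After op 1 [order #1] limit_buy(price=105, qty=7): fills=none; bids=[#1:7@105] asks=[-]
After op 2 [order #2] limit_sell(price=101, qty=3): fills=#1x#2:3@105; bids=[#1:4@105] asks=[-]
After op 3 cancel(order #2): fills=none; bids=[#1:4@105] asks=[-]
After op 4 [order #3] limit_buy(price=102, qty=7): fills=none; bids=[#1:4@105 #3:7@102] asks=[-]
After op 5 [order #4] market_sell(qty=1): fills=#1x#4:1@105; bids=[#1:3@105 #3:7@102] asks=[-]
After op 6 [order #5] market_sell(qty=7): fills=#1x#5:3@105 #3x#5:4@102; bids=[#3:3@102] asks=[-]
After op 7 [order #6] market_buy(qty=6): fills=none; bids=[#3:3@102] asks=[-]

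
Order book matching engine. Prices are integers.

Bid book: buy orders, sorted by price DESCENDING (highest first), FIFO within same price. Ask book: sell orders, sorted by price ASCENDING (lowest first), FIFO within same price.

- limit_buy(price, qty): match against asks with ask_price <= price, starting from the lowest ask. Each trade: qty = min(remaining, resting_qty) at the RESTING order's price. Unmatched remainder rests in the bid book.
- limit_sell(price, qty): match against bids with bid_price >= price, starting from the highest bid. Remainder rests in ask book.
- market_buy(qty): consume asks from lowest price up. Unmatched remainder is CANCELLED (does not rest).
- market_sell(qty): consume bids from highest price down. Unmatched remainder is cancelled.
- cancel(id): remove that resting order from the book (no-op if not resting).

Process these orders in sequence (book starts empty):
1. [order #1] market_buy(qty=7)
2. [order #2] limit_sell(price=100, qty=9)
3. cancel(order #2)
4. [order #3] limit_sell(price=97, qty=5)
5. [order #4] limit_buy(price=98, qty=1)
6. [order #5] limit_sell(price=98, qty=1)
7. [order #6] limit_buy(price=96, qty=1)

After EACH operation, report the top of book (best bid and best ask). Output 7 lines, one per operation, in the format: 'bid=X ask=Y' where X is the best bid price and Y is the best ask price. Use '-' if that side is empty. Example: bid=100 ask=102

After op 1 [order #1] market_buy(qty=7): fills=none; bids=[-] asks=[-]
After op 2 [order #2] limit_sell(price=100, qty=9): fills=none; bids=[-] asks=[#2:9@100]
After op 3 cancel(order #2): fills=none; bids=[-] asks=[-]
After op 4 [order #3] limit_sell(price=97, qty=5): fills=none; bids=[-] asks=[#3:5@97]
After op 5 [order #4] limit_buy(price=98, qty=1): fills=#4x#3:1@97; bids=[-] asks=[#3:4@97]
After op 6 [order #5] limit_sell(price=98, qty=1): fills=none; bids=[-] asks=[#3:4@97 #5:1@98]
After op 7 [order #6] limit_buy(price=96, qty=1): fills=none; bids=[#6:1@96] asks=[#3:4@97 #5:1@98]

Answer: bid=- ask=-
bid=- ask=100
bid=- ask=-
bid=- ask=97
bid=- ask=97
bid=- ask=97
bid=96 ask=97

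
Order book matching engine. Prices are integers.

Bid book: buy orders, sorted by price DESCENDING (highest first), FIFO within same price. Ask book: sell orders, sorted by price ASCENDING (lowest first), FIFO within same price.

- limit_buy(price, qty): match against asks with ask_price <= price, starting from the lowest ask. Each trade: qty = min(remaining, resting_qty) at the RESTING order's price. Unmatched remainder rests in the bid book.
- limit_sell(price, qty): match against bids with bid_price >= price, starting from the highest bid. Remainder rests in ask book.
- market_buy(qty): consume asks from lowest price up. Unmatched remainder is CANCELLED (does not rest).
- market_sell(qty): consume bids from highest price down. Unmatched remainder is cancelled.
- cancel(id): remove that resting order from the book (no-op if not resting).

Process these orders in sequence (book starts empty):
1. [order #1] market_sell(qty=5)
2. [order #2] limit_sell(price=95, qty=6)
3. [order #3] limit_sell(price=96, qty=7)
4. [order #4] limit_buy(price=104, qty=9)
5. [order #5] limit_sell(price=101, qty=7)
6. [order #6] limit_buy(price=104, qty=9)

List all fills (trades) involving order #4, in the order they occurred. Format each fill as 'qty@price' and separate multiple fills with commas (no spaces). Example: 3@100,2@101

After op 1 [order #1] market_sell(qty=5): fills=none; bids=[-] asks=[-]
After op 2 [order #2] limit_sell(price=95, qty=6): fills=none; bids=[-] asks=[#2:6@95]
After op 3 [order #3] limit_sell(price=96, qty=7): fills=none; bids=[-] asks=[#2:6@95 #3:7@96]
After op 4 [order #4] limit_buy(price=104, qty=9): fills=#4x#2:6@95 #4x#3:3@96; bids=[-] asks=[#3:4@96]
After op 5 [order #5] limit_sell(price=101, qty=7): fills=none; bids=[-] asks=[#3:4@96 #5:7@101]
After op 6 [order #6] limit_buy(price=104, qty=9): fills=#6x#3:4@96 #6x#5:5@101; bids=[-] asks=[#5:2@101]

Answer: 6@95,3@96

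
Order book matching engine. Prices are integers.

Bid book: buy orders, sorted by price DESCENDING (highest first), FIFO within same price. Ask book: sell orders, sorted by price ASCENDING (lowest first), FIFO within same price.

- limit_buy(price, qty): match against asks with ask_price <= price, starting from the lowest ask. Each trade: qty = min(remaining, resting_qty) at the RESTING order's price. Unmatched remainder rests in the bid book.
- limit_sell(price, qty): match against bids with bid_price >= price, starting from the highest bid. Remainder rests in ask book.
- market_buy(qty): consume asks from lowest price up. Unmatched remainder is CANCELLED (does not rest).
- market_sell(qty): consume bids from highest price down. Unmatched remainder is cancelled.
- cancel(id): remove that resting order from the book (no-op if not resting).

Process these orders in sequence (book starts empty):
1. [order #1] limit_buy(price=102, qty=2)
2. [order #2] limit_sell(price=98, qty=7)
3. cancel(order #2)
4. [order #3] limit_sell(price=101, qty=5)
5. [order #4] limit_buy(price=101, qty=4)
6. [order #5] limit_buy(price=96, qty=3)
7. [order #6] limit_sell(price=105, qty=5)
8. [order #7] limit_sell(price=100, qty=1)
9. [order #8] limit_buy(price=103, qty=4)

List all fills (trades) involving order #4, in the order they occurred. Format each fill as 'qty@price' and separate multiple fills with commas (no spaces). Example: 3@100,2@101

After op 1 [order #1] limit_buy(price=102, qty=2): fills=none; bids=[#1:2@102] asks=[-]
After op 2 [order #2] limit_sell(price=98, qty=7): fills=#1x#2:2@102; bids=[-] asks=[#2:5@98]
After op 3 cancel(order #2): fills=none; bids=[-] asks=[-]
After op 4 [order #3] limit_sell(price=101, qty=5): fills=none; bids=[-] asks=[#3:5@101]
After op 5 [order #4] limit_buy(price=101, qty=4): fills=#4x#3:4@101; bids=[-] asks=[#3:1@101]
After op 6 [order #5] limit_buy(price=96, qty=3): fills=none; bids=[#5:3@96] asks=[#3:1@101]
After op 7 [order #6] limit_sell(price=105, qty=5): fills=none; bids=[#5:3@96] asks=[#3:1@101 #6:5@105]
After op 8 [order #7] limit_sell(price=100, qty=1): fills=none; bids=[#5:3@96] asks=[#7:1@100 #3:1@101 #6:5@105]
After op 9 [order #8] limit_buy(price=103, qty=4): fills=#8x#7:1@100 #8x#3:1@101; bids=[#8:2@103 #5:3@96] asks=[#6:5@105]

Answer: 4@101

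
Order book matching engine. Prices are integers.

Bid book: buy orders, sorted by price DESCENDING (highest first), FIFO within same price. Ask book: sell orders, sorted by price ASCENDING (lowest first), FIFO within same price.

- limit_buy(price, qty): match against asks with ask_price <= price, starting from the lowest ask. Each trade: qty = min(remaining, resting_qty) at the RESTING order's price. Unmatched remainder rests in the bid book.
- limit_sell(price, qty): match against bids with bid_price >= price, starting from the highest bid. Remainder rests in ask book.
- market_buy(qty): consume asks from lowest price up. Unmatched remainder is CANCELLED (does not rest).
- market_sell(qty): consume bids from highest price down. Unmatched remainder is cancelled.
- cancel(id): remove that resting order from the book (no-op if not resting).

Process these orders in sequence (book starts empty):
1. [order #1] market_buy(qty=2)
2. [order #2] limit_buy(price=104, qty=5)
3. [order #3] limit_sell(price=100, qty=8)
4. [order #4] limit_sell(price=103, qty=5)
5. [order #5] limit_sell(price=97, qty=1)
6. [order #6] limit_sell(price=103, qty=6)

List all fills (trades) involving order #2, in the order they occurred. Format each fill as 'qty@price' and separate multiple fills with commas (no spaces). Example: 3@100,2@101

After op 1 [order #1] market_buy(qty=2): fills=none; bids=[-] asks=[-]
After op 2 [order #2] limit_buy(price=104, qty=5): fills=none; bids=[#2:5@104] asks=[-]
After op 3 [order #3] limit_sell(price=100, qty=8): fills=#2x#3:5@104; bids=[-] asks=[#3:3@100]
After op 4 [order #4] limit_sell(price=103, qty=5): fills=none; bids=[-] asks=[#3:3@100 #4:5@103]
After op 5 [order #5] limit_sell(price=97, qty=1): fills=none; bids=[-] asks=[#5:1@97 #3:3@100 #4:5@103]
After op 6 [order #6] limit_sell(price=103, qty=6): fills=none; bids=[-] asks=[#5:1@97 #3:3@100 #4:5@103 #6:6@103]

Answer: 5@104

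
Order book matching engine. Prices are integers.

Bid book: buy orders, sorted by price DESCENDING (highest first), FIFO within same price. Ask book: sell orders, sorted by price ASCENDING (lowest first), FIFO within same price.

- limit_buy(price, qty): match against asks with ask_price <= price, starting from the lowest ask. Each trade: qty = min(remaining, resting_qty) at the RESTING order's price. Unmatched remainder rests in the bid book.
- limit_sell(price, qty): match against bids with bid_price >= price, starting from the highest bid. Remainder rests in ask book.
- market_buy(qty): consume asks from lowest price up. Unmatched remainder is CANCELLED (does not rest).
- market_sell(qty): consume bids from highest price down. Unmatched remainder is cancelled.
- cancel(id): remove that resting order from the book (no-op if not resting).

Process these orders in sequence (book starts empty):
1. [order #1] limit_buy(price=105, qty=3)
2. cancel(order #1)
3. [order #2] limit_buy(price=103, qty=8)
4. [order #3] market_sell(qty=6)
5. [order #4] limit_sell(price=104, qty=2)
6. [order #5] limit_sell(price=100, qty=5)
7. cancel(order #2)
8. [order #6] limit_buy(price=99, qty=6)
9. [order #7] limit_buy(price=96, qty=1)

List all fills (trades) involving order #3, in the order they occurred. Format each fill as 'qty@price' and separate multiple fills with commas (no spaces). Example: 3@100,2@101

Answer: 6@103

Derivation:
After op 1 [order #1] limit_buy(price=105, qty=3): fills=none; bids=[#1:3@105] asks=[-]
After op 2 cancel(order #1): fills=none; bids=[-] asks=[-]
After op 3 [order #2] limit_buy(price=103, qty=8): fills=none; bids=[#2:8@103] asks=[-]
After op 4 [order #3] market_sell(qty=6): fills=#2x#3:6@103; bids=[#2:2@103] asks=[-]
After op 5 [order #4] limit_sell(price=104, qty=2): fills=none; bids=[#2:2@103] asks=[#4:2@104]
After op 6 [order #5] limit_sell(price=100, qty=5): fills=#2x#5:2@103; bids=[-] asks=[#5:3@100 #4:2@104]
After op 7 cancel(order #2): fills=none; bids=[-] asks=[#5:3@100 #4:2@104]
After op 8 [order #6] limit_buy(price=99, qty=6): fills=none; bids=[#6:6@99] asks=[#5:3@100 #4:2@104]
After op 9 [order #7] limit_buy(price=96, qty=1): fills=none; bids=[#6:6@99 #7:1@96] asks=[#5:3@100 #4:2@104]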